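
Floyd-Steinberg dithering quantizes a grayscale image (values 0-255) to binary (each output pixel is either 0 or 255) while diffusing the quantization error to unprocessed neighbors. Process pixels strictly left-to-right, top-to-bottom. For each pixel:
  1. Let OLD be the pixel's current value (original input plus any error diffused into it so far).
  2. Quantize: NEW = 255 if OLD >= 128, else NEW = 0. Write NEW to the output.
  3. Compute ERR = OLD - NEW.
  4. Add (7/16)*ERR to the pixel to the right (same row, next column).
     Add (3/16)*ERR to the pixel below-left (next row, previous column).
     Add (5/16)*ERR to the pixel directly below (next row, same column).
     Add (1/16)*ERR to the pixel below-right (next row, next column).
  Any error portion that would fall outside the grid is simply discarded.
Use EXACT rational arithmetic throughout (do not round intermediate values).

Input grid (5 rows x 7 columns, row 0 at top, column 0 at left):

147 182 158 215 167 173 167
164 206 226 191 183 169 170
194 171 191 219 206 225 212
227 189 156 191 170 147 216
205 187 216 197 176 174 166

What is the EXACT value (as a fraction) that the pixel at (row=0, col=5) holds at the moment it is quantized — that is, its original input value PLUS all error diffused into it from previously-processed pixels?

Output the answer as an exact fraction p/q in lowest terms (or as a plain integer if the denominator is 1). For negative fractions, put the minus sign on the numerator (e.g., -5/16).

Answer: 35564863/262144

Derivation:
(0,0): OLD=147 → NEW=255, ERR=-108
(0,1): OLD=539/4 → NEW=255, ERR=-481/4
(0,2): OLD=6745/64 → NEW=0, ERR=6745/64
(0,3): OLD=267375/1024 → NEW=255, ERR=6255/1024
(0,4): OLD=2779913/16384 → NEW=255, ERR=-1398007/16384
(0,5): OLD=35564863/262144 → NEW=255, ERR=-31281857/262144
Target (0,5): original=173, with diffused error = 35564863/262144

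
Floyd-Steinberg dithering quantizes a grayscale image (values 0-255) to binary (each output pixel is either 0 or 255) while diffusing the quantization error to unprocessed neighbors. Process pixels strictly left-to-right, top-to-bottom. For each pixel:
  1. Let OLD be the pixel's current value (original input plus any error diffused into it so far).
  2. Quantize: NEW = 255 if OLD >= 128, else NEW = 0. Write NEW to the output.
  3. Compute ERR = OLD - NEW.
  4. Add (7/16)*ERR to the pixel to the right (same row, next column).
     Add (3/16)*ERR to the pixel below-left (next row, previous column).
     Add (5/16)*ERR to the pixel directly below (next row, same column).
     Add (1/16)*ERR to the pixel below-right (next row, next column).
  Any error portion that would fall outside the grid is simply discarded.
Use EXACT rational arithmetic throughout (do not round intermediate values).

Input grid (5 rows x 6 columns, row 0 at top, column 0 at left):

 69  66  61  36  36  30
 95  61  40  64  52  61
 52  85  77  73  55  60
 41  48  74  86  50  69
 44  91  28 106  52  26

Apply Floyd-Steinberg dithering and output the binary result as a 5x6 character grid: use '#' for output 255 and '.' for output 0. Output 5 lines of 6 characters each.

Answer: ......
#..#..
.#...#
...#..
.#....

Derivation:
(0,0): OLD=69 → NEW=0, ERR=69
(0,1): OLD=1539/16 → NEW=0, ERR=1539/16
(0,2): OLD=26389/256 → NEW=0, ERR=26389/256
(0,3): OLD=332179/4096 → NEW=0, ERR=332179/4096
(0,4): OLD=4684549/65536 → NEW=0, ERR=4684549/65536
(0,5): OLD=64249123/1048576 → NEW=0, ERR=64249123/1048576
(1,0): OLD=34457/256 → NEW=255, ERR=-30823/256
(1,1): OLD=127023/2048 → NEW=0, ERR=127023/2048
(1,2): OLD=7901403/65536 → NEW=0, ERR=7901403/65536
(1,3): OLD=42450559/262144 → NEW=255, ERR=-24396161/262144
(1,4): OLD=841871837/16777216 → NEW=0, ERR=841871837/16777216
(1,5): OLD=28606840059/268435456 → NEW=0, ERR=28606840059/268435456
(2,0): OLD=852085/32768 → NEW=0, ERR=852085/32768
(2,1): OLD=137195351/1048576 → NEW=255, ERR=-130191529/1048576
(2,2): OLD=784899013/16777216 → NEW=0, ERR=784899013/16777216
(2,3): OLD=10915842269/134217728 → NEW=0, ERR=10915842269/134217728
(2,4): OLD=517233591319/4294967296 → NEW=0, ERR=517233591319/4294967296
(2,5): OLD=10247870138385/68719476736 → NEW=255, ERR=-7275596429295/68719476736
(3,0): OLD=433624869/16777216 → NEW=0, ERR=433624869/16777216
(3,1): OLD=4147959105/134217728 → NEW=0, ERR=4147959105/134217728
(3,2): OLD=117714237651/1073741824 → NEW=0, ERR=117714237651/1073741824
(3,3): OLD=12705043337849/68719476736 → NEW=255, ERR=-4818423229831/68719476736
(3,4): OLD=23193714019673/549755813888 → NEW=0, ERR=23193714019673/549755813888
(3,5): OLD=544468459187095/8796093022208 → NEW=0, ERR=544468459187095/8796093022208
(4,0): OLD=124278152587/2147483648 → NEW=0, ERR=124278152587/2147483648
(4,1): OLD=5090309397135/34359738368 → NEW=255, ERR=-3671423886705/34359738368
(4,2): OLD=4723432584445/1099511627776 → NEW=0, ERR=4723432584445/1099511627776
(4,3): OLD=1772063553885393/17592186044416 → NEW=0, ERR=1772063553885393/17592186044416
(4,4): OLD=32785432317585377/281474976710656 → NEW=0, ERR=32785432317585377/281474976710656
(4,5): OLD=445581751582738311/4503599627370496 → NEW=0, ERR=445581751582738311/4503599627370496
Row 0: ......
Row 1: #..#..
Row 2: .#...#
Row 3: ...#..
Row 4: .#....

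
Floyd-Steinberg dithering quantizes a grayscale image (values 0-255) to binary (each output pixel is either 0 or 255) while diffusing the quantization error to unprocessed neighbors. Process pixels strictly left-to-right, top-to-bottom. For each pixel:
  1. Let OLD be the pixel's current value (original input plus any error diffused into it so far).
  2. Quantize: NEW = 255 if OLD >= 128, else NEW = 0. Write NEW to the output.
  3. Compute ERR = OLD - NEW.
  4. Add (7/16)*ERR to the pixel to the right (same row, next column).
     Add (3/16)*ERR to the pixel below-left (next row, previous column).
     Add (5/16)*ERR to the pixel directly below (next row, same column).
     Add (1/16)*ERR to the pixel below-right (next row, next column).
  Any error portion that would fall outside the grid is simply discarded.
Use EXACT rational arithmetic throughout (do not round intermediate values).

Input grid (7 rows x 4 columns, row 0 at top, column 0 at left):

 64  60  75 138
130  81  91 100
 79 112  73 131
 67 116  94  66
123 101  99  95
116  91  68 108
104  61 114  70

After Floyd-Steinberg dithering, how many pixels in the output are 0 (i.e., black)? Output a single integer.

(0,0): OLD=64 → NEW=0, ERR=64
(0,1): OLD=88 → NEW=0, ERR=88
(0,2): OLD=227/2 → NEW=0, ERR=227/2
(0,3): OLD=6005/32 → NEW=255, ERR=-2155/32
(1,0): OLD=333/2 → NEW=255, ERR=-177/2
(1,1): OLD=1521/16 → NEW=0, ERR=1521/16
(1,2): OLD=82397/512 → NEW=255, ERR=-48163/512
(1,3): OLD=367771/8192 → NEW=0, ERR=367771/8192
(2,0): OLD=17707/256 → NEW=0, ERR=17707/256
(2,1): OLD=1218961/8192 → NEW=255, ERR=-869999/8192
(2,2): OLD=188411/16384 → NEW=0, ERR=188411/16384
(2,3): OLD=37796235/262144 → NEW=255, ERR=-29050485/262144
(3,0): OLD=9004947/131072 → NEW=0, ERR=9004947/131072
(3,1): OLD=250292189/2097152 → NEW=0, ERR=250292189/2097152
(3,2): OLD=4106813587/33554432 → NEW=0, ERR=4106813587/33554432
(3,3): OLD=45974730629/536870912 → NEW=0, ERR=45974730629/536870912
(4,0): OLD=5598467463/33554432 → NEW=255, ERR=-2957912697/33554432
(4,1): OLD=34083827773/268435456 → NEW=0, ERR=34083827773/268435456
(4,2): OLD=1858121192661/8589934592 → NEW=255, ERR=-332312128299/8589934592
(4,3): OLD=15459838410339/137438953472 → NEW=0, ERR=15459838410339/137438953472
(5,0): OLD=482151181775/4294967296 → NEW=0, ERR=482151181775/4294967296
(5,1): OLD=22956311719153/137438953472 → NEW=255, ERR=-12090621416207/137438953472
(5,2): OLD=6384043515685/137438953472 → NEW=0, ERR=6384043515685/137438953472
(5,3): OLD=177082507104161/1099511627776 → NEW=255, ERR=-103292957978719/1099511627776
(6,0): OLD=269570743412787/2199023255552 → NEW=0, ERR=269570743412787/2199023255552
(6,1): OLD=3619287681833381/35184372088832 → NEW=0, ERR=3619287681833381/35184372088832
(6,2): OLD=84671561114434019/562949953421312 → NEW=255, ERR=-58880677008000541/562949953421312
(6,3): OLD=-19941721409409227/9007199254740992 → NEW=0, ERR=-19941721409409227/9007199254740992
Output grid:
  Row 0: ...#  (3 black, running=3)
  Row 1: #.#.  (2 black, running=5)
  Row 2: .#.#  (2 black, running=7)
  Row 3: ....  (4 black, running=11)
  Row 4: #.#.  (2 black, running=13)
  Row 5: .#.#  (2 black, running=15)
  Row 6: ..#.  (3 black, running=18)

Answer: 18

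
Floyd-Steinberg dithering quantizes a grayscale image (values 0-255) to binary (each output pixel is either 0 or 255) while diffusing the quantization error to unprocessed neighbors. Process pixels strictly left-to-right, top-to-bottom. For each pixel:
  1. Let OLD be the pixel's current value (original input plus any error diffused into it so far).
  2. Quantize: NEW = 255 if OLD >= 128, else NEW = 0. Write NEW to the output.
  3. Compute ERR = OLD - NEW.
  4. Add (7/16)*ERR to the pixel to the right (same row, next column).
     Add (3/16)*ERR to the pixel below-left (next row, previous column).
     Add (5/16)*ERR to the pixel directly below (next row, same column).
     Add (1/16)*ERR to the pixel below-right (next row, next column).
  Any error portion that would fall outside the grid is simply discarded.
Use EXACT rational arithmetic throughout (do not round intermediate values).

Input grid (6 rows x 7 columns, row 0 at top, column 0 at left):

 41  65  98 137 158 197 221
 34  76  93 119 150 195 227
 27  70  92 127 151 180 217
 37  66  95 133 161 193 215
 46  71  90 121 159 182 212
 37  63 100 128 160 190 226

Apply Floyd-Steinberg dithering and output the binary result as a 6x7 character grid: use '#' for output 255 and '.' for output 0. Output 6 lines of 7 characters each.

(0,0): OLD=41 → NEW=0, ERR=41
(0,1): OLD=1327/16 → NEW=0, ERR=1327/16
(0,2): OLD=34377/256 → NEW=255, ERR=-30903/256
(0,3): OLD=344831/4096 → NEW=0, ERR=344831/4096
(0,4): OLD=12768505/65536 → NEW=255, ERR=-3943175/65536
(0,5): OLD=178967247/1048576 → NEW=255, ERR=-88419633/1048576
(0,6): OLD=3088827305/16777216 → NEW=255, ERR=-1189362775/16777216
(1,0): OLD=15965/256 → NEW=0, ERR=15965/256
(1,1): OLD=223499/2048 → NEW=0, ERR=223499/2048
(1,2): OLD=8125799/65536 → NEW=0, ERR=8125799/65536
(1,3): OLD=47376731/262144 → NEW=255, ERR=-19469989/262144
(1,4): OLD=1478986545/16777216 → NEW=0, ERR=1478986545/16777216
(1,5): OLD=25523353985/134217728 → NEW=255, ERR=-8702166655/134217728
(1,6): OLD=367671397487/2147483648 → NEW=255, ERR=-179936932753/2147483648
(2,0): OLD=2193833/32768 → NEW=0, ERR=2193833/32768
(2,1): OLD=168338259/1048576 → NEW=255, ERR=-99048621/1048576
(2,2): OLD=1381019065/16777216 → NEW=0, ERR=1381019065/16777216
(2,3): OLD=22022602033/134217728 → NEW=255, ERR=-12202918607/134217728
(2,4): OLD=130966964033/1073741824 → NEW=0, ERR=130966964033/1073741824
(2,5): OLD=6971616549803/34359738368 → NEW=255, ERR=-1790116734037/34359738368
(2,6): OLD=90143485191517/549755813888 → NEW=255, ERR=-50044247349923/549755813888
(3,0): OLD=674624409/16777216 → NEW=0, ERR=674624409/16777216
(3,1): OLD=9890760485/134217728 → NEW=0, ERR=9890760485/134217728
(3,2): OLD=139600026623/1073741824 → NEW=255, ERR=-134204138497/1073741824
(3,3): OLD=334665749993/4294967296 → NEW=0, ERR=334665749993/4294967296
(3,4): OLD=119712384915353/549755813888 → NEW=255, ERR=-20475347626087/549755813888
(3,5): OLD=664015762357851/4398046511104 → NEW=255, ERR=-457486097973669/4398046511104
(3,6): OLD=9695972476428421/70368744177664 → NEW=255, ERR=-8248057288875899/70368744177664
(4,0): OLD=155441505623/2147483648 → NEW=0, ERR=155441505623/2147483648
(4,1): OLD=3600019895659/34359738368 → NEW=0, ERR=3600019895659/34359738368
(4,2): OLD=63769513044005/549755813888 → NEW=0, ERR=63769513044005/549755813888
(4,3): OLD=797380682600999/4398046511104 → NEW=255, ERR=-324121177730521/4398046511104
(4,4): OLD=3535503804581637/35184372088832 → NEW=0, ERR=3535503804581637/35184372088832
(4,5): OLD=190446932108840133/1125899906842624 → NEW=255, ERR=-96657544136028987/1125899906842624
(4,6): OLD=2365488650866646515/18014398509481984 → NEW=255, ERR=-2228182969051259405/18014398509481984
(5,0): OLD=43576345250673/549755813888 → NEW=0, ERR=43576345250673/549755813888
(5,1): OLD=689145716689019/4398046511104 → NEW=255, ERR=-432356143642501/4398046511104
(5,2): OLD=3024800473740941/35184372088832 → NEW=0, ERR=3024800473740941/35184372088832
(5,3): OLD=47477055246727457/281474976710656 → NEW=255, ERR=-24299063814489823/281474976710656
(5,4): OLD=2394662929537363979/18014398509481984 → NEW=255, ERR=-2199008690380541941/18014398509481984
(5,5): OLD=13381868073035569371/144115188075855872 → NEW=0, ERR=13381868073035569371/144115188075855872
(5,6): OLD=513294112182081732213/2305843009213693952 → NEW=255, ERR=-74695855167410225547/2305843009213693952
Row 0: ..#.###
Row 1: ...#.##
Row 2: .#.#.##
Row 3: ..#.###
Row 4: ...#.##
Row 5: .#.##.#

Answer: ..#.###
...#.##
.#.#.##
..#.###
...#.##
.#.##.#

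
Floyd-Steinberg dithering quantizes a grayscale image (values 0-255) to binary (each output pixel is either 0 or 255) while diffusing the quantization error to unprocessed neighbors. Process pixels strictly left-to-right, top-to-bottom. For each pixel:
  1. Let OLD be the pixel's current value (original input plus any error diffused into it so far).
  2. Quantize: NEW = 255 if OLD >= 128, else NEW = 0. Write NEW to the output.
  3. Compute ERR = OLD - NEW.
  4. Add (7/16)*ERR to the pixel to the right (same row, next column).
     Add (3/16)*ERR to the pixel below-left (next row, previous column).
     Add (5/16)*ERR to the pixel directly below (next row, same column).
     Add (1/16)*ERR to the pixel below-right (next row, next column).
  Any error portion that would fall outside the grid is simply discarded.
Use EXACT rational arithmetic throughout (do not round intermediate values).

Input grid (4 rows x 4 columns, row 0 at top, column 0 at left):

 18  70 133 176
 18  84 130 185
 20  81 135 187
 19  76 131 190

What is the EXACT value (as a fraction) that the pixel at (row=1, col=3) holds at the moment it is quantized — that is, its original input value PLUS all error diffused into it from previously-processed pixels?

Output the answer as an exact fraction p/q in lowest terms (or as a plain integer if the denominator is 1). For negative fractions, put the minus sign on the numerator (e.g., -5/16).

Answer: 46963777/524288

Derivation:
(0,0): OLD=18 → NEW=0, ERR=18
(0,1): OLD=623/8 → NEW=0, ERR=623/8
(0,2): OLD=21385/128 → NEW=255, ERR=-11255/128
(0,3): OLD=281663/2048 → NEW=255, ERR=-240577/2048
(1,0): OLD=4893/128 → NEW=0, ERR=4893/128
(1,1): OLD=112331/1024 → NEW=0, ERR=112331/1024
(1,2): OLD=4369831/32768 → NEW=255, ERR=-3986009/32768
(1,3): OLD=46963777/524288 → NEW=0, ERR=46963777/524288
Target (1,3): original=185, with diffused error = 46963777/524288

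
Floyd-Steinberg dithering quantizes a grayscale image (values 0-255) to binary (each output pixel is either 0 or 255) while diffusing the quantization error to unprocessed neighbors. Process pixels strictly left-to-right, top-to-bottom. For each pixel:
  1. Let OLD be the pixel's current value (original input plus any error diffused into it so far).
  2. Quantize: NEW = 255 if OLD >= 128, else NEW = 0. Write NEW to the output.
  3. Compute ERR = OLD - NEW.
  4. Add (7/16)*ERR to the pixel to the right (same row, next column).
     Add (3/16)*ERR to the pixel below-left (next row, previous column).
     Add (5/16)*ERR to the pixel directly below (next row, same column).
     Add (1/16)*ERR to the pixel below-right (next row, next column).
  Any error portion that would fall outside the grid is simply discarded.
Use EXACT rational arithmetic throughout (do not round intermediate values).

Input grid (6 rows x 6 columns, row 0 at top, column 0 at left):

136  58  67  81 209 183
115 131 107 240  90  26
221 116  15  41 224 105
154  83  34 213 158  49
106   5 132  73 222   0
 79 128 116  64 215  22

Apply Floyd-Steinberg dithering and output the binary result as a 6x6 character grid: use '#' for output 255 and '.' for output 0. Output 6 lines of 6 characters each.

Answer: #...##
.#.#..
#..##.
#..##.
..#.#.
.#..#.

Derivation:
(0,0): OLD=136 → NEW=255, ERR=-119
(0,1): OLD=95/16 → NEW=0, ERR=95/16
(0,2): OLD=17817/256 → NEW=0, ERR=17817/256
(0,3): OLD=456495/4096 → NEW=0, ERR=456495/4096
(0,4): OLD=16892489/65536 → NEW=255, ERR=180809/65536
(0,5): OLD=193155071/1048576 → NEW=255, ERR=-74231809/1048576
(1,0): OLD=20205/256 → NEW=0, ERR=20205/256
(1,1): OLD=354299/2048 → NEW=255, ERR=-167941/2048
(1,2): OLD=7480343/65536 → NEW=0, ERR=7480343/65536
(1,3): OLD=86410955/262144 → NEW=255, ERR=19564235/262144
(1,4): OLD=1966380033/16777216 → NEW=0, ERR=1966380033/16777216
(1,5): OLD=14851724471/268435456 → NEW=0, ERR=14851724471/268435456
(2,0): OLD=7546105/32768 → NEW=255, ERR=-809735/32768
(2,1): OLD=111041475/1048576 → NEW=0, ERR=111041475/1048576
(2,2): OLD=1776161033/16777216 → NEW=0, ERR=1776161033/16777216
(2,3): OLD=18756822017/134217728 → NEW=255, ERR=-15468698623/134217728
(2,4): OLD=967410246275/4294967296 → NEW=255, ERR=-127806414205/4294967296
(2,5): OLD=8012431403973/68719476736 → NEW=0, ERR=8012431403973/68719476736
(3,0): OLD=2787258089/16777216 → NEW=255, ERR=-1490931991/16777216
(3,1): OLD=12820417845/134217728 → NEW=0, ERR=12820417845/134217728
(3,2): OLD=100805511599/1073741824 → NEW=0, ERR=100805511599/1073741824
(3,3): OLD=15056089071693/68719476736 → NEW=255, ERR=-2467377495987/68719476736
(3,4): OLD=81172001048621/549755813888 → NEW=255, ERR=-59015731492819/549755813888
(3,5): OLD=322036472779139/8796093022208 → NEW=0, ERR=322036472779139/8796093022208
(4,0): OLD=206457240583/2147483648 → NEW=0, ERR=206457240583/2147483648
(4,1): OLD=3056626578267/34359738368 → NEW=0, ERR=3056626578267/34359738368
(4,2): OLD=219347992122529/1099511627776 → NEW=255, ERR=-61027472960351/1099511627776
(4,3): OLD=408777525761413/17592186044416 → NEW=0, ERR=408777525761413/17592186044416
(4,4): OLD=57206940668946645/281474976710656 → NEW=255, ERR=-14569178392270635/281474976710656
(4,5): OLD=-80674467625555533/4503599627370496 → NEW=0, ERR=-80674467625555533/4503599627370496
(5,0): OLD=69117168278593/549755813888 → NEW=0, ERR=69117168278593/549755813888
(5,1): OLD=3631124110405713/17592186044416 → NEW=255, ERR=-854883330920367/17592186044416
(5,2): OLD=12288020765261195/140737488355328 → NEW=0, ERR=12288020765261195/140737488355328
(5,3): OLD=433634300671619753/4503599627370496 → NEW=0, ERR=433634300671619753/4503599627370496
(5,4): OLD=2153114024399056105/9007199254740992 → NEW=255, ERR=-143721785559896855/9007199254740992
(5,5): OLD=891523253941335549/144115188075855872 → NEW=0, ERR=891523253941335549/144115188075855872
Row 0: #...##
Row 1: .#.#..
Row 2: #..##.
Row 3: #..##.
Row 4: ..#.#.
Row 5: .#..#.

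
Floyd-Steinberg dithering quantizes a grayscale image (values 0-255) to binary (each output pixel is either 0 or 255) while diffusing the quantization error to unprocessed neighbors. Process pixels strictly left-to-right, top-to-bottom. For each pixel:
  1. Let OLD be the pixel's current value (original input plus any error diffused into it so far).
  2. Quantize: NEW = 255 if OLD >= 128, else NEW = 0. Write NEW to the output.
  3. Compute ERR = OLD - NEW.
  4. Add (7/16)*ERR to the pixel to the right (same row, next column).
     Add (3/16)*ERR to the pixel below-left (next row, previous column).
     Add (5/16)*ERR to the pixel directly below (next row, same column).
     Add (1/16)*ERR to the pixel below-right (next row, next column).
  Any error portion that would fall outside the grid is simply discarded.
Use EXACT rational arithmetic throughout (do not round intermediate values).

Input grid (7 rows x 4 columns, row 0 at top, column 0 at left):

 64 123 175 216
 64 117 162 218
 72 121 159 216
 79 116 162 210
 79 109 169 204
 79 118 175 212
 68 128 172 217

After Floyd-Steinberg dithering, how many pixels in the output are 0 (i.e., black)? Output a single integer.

(0,0): OLD=64 → NEW=0, ERR=64
(0,1): OLD=151 → NEW=255, ERR=-104
(0,2): OLD=259/2 → NEW=255, ERR=-251/2
(0,3): OLD=5155/32 → NEW=255, ERR=-3005/32
(1,0): OLD=129/2 → NEW=0, ERR=129/2
(1,1): OLD=1491/16 → NEW=0, ERR=1491/16
(1,2): OLD=71395/512 → NEW=255, ERR=-59165/512
(1,3): OLD=1067045/8192 → NEW=255, ERR=-1021915/8192
(2,0): OLD=28065/256 → NEW=0, ERR=28065/256
(2,1): OLD=1478231/8192 → NEW=255, ERR=-610729/8192
(2,2): OLD=148903/2048 → NEW=0, ERR=148903/2048
(2,3): OLD=26424621/131072 → NEW=255, ERR=-6998739/131072
(3,0): OLD=13012901/131072 → NEW=0, ERR=13012901/131072
(3,1): OLD=328460275/2097152 → NEW=255, ERR=-206313485/2097152
(3,2): OLD=4261720853/33554432 → NEW=0, ERR=4261720853/33554432
(3,3): OLD=136056178323/536870912 → NEW=255, ERR=-845904237/536870912
(4,0): OLD=3072891753/33554432 → NEW=0, ERR=3072891753/33554432
(4,1): OLD=39820279047/268435456 → NEW=255, ERR=-28630762233/268435456
(4,2): OLD=1336451978155/8589934592 → NEW=255, ERR=-853981342805/8589934592
(4,3): OLD=23083005308061/137438953472 → NEW=255, ERR=-11963927827299/137438953472
(5,0): OLD=376325799805/4294967296 → NEW=0, ERR=376325799805/4294967296
(5,1): OLD=15130152010039/137438953472 → NEW=0, ERR=15130152010039/137438953472
(5,2): OLD=46483861577785/274877906944 → NEW=255, ERR=-23610004692935/274877906944
(5,3): OLD=620149146260753/4398046511104 → NEW=255, ERR=-501352714070767/4398046511104
(6,0): OLD=255136165376453/2199023255552 → NEW=0, ERR=255136165376453/2199023255552
(6,1): OLD=7126003642678507/35184372088832 → NEW=255, ERR=-1846011239973653/35184372088832
(6,2): OLD=60635764082043269/562949953421312 → NEW=0, ERR=60635764082043269/562949953421312
(6,3): OLD=2009793560236676387/9007199254740992 → NEW=255, ERR=-287042249722276573/9007199254740992
Output grid:
  Row 0: .###  (1 black, running=1)
  Row 1: ..##  (2 black, running=3)
  Row 2: .#.#  (2 black, running=5)
  Row 3: .#.#  (2 black, running=7)
  Row 4: .###  (1 black, running=8)
  Row 5: ..##  (2 black, running=10)
  Row 6: .#.#  (2 black, running=12)

Answer: 12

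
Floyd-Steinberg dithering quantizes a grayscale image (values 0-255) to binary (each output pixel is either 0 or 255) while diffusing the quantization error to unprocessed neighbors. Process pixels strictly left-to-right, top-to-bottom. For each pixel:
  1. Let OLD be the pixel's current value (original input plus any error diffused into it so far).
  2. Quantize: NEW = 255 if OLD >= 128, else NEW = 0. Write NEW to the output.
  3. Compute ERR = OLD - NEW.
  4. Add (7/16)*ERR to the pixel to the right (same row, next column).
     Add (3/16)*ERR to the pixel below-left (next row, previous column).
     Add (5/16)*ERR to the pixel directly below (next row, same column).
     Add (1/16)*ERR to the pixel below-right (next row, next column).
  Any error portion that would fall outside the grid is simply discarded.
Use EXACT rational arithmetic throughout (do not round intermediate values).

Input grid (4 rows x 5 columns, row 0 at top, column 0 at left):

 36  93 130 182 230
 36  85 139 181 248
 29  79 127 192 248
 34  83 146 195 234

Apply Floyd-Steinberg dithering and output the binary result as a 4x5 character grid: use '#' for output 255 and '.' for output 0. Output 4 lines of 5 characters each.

Answer: ..###
.#.##
..#.#
..###

Derivation:
(0,0): OLD=36 → NEW=0, ERR=36
(0,1): OLD=435/4 → NEW=0, ERR=435/4
(0,2): OLD=11365/64 → NEW=255, ERR=-4955/64
(0,3): OLD=151683/1024 → NEW=255, ERR=-109437/1024
(0,4): OLD=3002261/16384 → NEW=255, ERR=-1175659/16384
(1,0): OLD=4329/64 → NEW=0, ERR=4329/64
(1,1): OLD=69791/512 → NEW=255, ERR=-60769/512
(1,2): OLD=813259/16384 → NEW=0, ERR=813259/16384
(1,3): OLD=9897615/65536 → NEW=255, ERR=-6814065/65536
(1,4): OLD=181831245/1048576 → NEW=255, ERR=-85555635/1048576
(2,0): OLD=228421/8192 → NEW=0, ERR=228421/8192
(2,1): OLD=17732231/262144 → NEW=0, ERR=17732231/262144
(2,2): OLD=608980437/4194304 → NEW=255, ERR=-460567083/4194304
(2,3): OLD=6661958191/67108864 → NEW=0, ERR=6661958191/67108864
(2,4): OLD=278566273929/1073741824 → NEW=255, ERR=4762108809/1073741824
(3,0): OLD=232350389/4194304 → NEW=0, ERR=232350389/4194304
(3,1): OLD=3675158609/33554432 → NEW=0, ERR=3675158609/33554432
(3,2): OLD=195898485899/1073741824 → NEW=255, ERR=-77905679221/1073741824
(3,3): OLD=404259068099/2147483648 → NEW=255, ERR=-143349262141/2147483648
(3,4): OLD=7297537693327/34359738368 → NEW=255, ERR=-1464195590513/34359738368
Row 0: ..###
Row 1: .#.##
Row 2: ..#.#
Row 3: ..###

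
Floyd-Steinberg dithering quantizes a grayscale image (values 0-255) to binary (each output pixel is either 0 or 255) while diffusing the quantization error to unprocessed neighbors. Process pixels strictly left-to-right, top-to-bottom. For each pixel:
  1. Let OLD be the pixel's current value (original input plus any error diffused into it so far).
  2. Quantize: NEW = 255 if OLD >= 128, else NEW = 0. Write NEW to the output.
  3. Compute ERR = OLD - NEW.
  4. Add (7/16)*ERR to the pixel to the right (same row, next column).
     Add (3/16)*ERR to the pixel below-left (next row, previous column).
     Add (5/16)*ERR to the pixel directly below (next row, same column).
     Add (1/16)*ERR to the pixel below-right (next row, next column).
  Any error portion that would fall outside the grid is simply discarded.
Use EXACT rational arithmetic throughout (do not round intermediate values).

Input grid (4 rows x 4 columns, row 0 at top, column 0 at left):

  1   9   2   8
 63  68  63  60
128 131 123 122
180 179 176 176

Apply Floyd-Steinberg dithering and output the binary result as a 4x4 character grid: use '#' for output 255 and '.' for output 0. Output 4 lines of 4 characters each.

Answer: ....
....
###.
#.##

Derivation:
(0,0): OLD=1 → NEW=0, ERR=1
(0,1): OLD=151/16 → NEW=0, ERR=151/16
(0,2): OLD=1569/256 → NEW=0, ERR=1569/256
(0,3): OLD=43751/4096 → NEW=0, ERR=43751/4096
(1,0): OLD=16661/256 → NEW=0, ERR=16661/256
(1,1): OLD=206099/2048 → NEW=0, ERR=206099/2048
(1,2): OLD=7309583/65536 → NEW=0, ERR=7309583/65536
(1,3): OLD=117983385/1048576 → NEW=0, ERR=117983385/1048576
(2,0): OLD=5479041/32768 → NEW=255, ERR=-2876799/32768
(2,1): OLD=156258075/1048576 → NEW=255, ERR=-111128805/1048576
(2,2): OLD=291241927/2097152 → NEW=255, ERR=-243531833/2097152
(2,3): OLD=3802658379/33554432 → NEW=0, ERR=3802658379/33554432
(3,0): OLD=2226224625/16777216 → NEW=255, ERR=-2051965455/16777216
(3,1): OLD=17478198959/268435456 → NEW=0, ERR=17478198959/268435456
(3,2): OLD=785216090705/4294967296 → NEW=255, ERR=-310000569775/4294967296
(3,3): OLD=11859572085687/68719476736 → NEW=255, ERR=-5663894481993/68719476736
Row 0: ....
Row 1: ....
Row 2: ###.
Row 3: #.##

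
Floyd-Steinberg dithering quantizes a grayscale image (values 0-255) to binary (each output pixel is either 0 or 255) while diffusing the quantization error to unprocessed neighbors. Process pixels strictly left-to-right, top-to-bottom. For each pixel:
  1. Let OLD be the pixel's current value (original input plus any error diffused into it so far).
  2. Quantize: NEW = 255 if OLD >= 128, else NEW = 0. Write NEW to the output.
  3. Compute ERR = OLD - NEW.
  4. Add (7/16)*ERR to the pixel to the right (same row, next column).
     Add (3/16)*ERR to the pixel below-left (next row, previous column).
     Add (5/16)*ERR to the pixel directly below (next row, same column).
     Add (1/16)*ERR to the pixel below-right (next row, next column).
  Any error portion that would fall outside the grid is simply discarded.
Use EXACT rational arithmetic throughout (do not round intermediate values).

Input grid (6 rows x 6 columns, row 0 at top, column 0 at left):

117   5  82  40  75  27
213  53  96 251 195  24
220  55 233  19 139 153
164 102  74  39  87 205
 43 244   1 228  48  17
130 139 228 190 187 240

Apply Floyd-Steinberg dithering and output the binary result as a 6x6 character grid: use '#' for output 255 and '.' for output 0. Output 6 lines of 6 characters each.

(0,0): OLD=117 → NEW=0, ERR=117
(0,1): OLD=899/16 → NEW=0, ERR=899/16
(0,2): OLD=27285/256 → NEW=0, ERR=27285/256
(0,3): OLD=354835/4096 → NEW=0, ERR=354835/4096
(0,4): OLD=7399045/65536 → NEW=0, ERR=7399045/65536
(0,5): OLD=80104867/1048576 → NEW=0, ERR=80104867/1048576
(1,0): OLD=66585/256 → NEW=255, ERR=1305/256
(1,1): OLD=204975/2048 → NEW=0, ERR=204975/2048
(1,2): OLD=12638555/65536 → NEW=255, ERR=-4073125/65536
(1,3): OLD=73062399/262144 → NEW=255, ERR=6215679/262144
(1,4): OLD=4368672093/16777216 → NEW=255, ERR=90482013/16777216
(1,5): OLD=15378369915/268435456 → NEW=0, ERR=15378369915/268435456
(2,0): OLD=7876085/32768 → NEW=255, ERR=-479755/32768
(2,1): OLD=71865815/1048576 → NEW=0, ERR=71865815/1048576
(2,2): OLD=4265837381/16777216 → NEW=255, ERR=-12352699/16777216
(2,3): OLD=3115774045/134217728 → NEW=0, ERR=3115774045/134217728
(2,4): OLD=700359816855/4294967296 → NEW=255, ERR=-394856843625/4294967296
(2,5): OLD=9003515023761/68719476736 → NEW=255, ERR=-8519951543919/68719476736
(3,0): OLD=2890300069/16777216 → NEW=255, ERR=-1387890011/16777216
(3,1): OLD=11565879489/134217728 → NEW=0, ERR=11565879489/134217728
(3,2): OLD=128963492435/1073741824 → NEW=0, ERR=128963492435/1073741824
(3,3): OLD=5601828406265/68719476736 → NEW=0, ERR=5601828406265/68719476736
(3,4): OLD=39658592324825/549755813888 → NEW=0, ERR=39658592324825/549755813888
(3,5): OLD=1689469478085655/8796093022208 → NEW=255, ERR=-553534242577385/8796093022208
(4,0): OLD=71523834891/2147483648 → NEW=0, ERR=71523834891/2147483648
(4,1): OLD=10405844398351/34359738368 → NEW=255, ERR=1644111114511/34359738368
(4,2): OLD=88112600327293/1099511627776 → NEW=0, ERR=88112600327293/1099511627776
(4,3): OLD=5445963063121489/17592186044416 → NEW=255, ERR=959955621795409/17592186044416
(4,4): OLD=24688725623190881/281474976710656 → NEW=0, ERR=24688725623190881/281474976710656
(4,5): OLD=181121993485563399/4503599627370496 → NEW=0, ERR=181121993485563399/4503599627370496
(5,0): OLD=82122495940253/549755813888 → NEW=255, ERR=-58065236601187/549755813888
(5,1): OLD=2196416330525037/17592186044416 → NEW=0, ERR=2196416330525037/17592186044416
(5,2): OLD=45160934392952063/140737488355328 → NEW=255, ERR=9272874862343423/140737488355328
(5,3): OLD=1158923629570194533/4503599627370496 → NEW=255, ERR=10505724590718053/4503599627370496
(5,4): OLD=2039065353339891973/9007199254740992 → NEW=255, ERR=-257770456619060987/9007199254740992
(5,5): OLD=35384511096669724553/144115188075855872 → NEW=255, ERR=-1364861862673522807/144115188075855872
Row 0: ......
Row 1: #.###.
Row 2: #.#.##
Row 3: #....#
Row 4: .#.#..
Row 5: #.####

Answer: ......
#.###.
#.#.##
#....#
.#.#..
#.####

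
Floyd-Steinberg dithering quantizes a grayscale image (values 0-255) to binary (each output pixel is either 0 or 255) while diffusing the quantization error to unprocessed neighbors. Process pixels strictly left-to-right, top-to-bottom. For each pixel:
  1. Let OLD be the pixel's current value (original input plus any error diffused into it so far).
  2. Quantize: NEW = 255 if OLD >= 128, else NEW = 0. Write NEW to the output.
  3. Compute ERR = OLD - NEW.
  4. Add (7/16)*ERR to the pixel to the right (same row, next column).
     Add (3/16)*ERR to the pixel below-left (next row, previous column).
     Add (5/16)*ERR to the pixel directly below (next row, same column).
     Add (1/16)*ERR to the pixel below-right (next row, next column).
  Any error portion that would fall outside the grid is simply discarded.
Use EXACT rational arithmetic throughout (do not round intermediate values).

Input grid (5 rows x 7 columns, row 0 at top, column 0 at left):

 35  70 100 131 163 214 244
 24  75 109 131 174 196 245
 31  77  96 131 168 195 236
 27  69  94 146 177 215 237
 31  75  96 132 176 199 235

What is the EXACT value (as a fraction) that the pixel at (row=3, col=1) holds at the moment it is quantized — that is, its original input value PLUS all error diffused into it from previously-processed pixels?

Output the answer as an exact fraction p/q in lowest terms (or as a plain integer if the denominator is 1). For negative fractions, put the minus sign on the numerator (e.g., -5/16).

(0,0): OLD=35 → NEW=0, ERR=35
(0,1): OLD=1365/16 → NEW=0, ERR=1365/16
(0,2): OLD=35155/256 → NEW=255, ERR=-30125/256
(0,3): OLD=325701/4096 → NEW=0, ERR=325701/4096
(0,4): OLD=12962275/65536 → NEW=255, ERR=-3749405/65536
(0,5): OLD=198149429/1048576 → NEW=255, ERR=-69237451/1048576
(0,6): OLD=3608978547/16777216 → NEW=255, ERR=-669211533/16777216
(1,0): OLD=13039/256 → NEW=0, ERR=13039/256
(1,1): OLD=213129/2048 → NEW=0, ERR=213129/2048
(1,2): OLD=9043773/65536 → NEW=255, ERR=-7667907/65536
(1,3): OLD=22695993/262144 → NEW=0, ERR=22695993/262144
(1,4): OLD=3130438091/16777216 → NEW=255, ERR=-1147751989/16777216
(1,5): OLD=18036303547/134217728 → NEW=255, ERR=-16189217093/134217728
(1,6): OLD=377178119061/2147483648 → NEW=255, ERR=-170430211179/2147483648
(2,0): OLD=2176755/32768 → NEW=0, ERR=2176755/32768
(2,1): OLD=125649825/1048576 → NEW=0, ERR=125649825/1048576
(2,2): OLD=2258202915/16777216 → NEW=255, ERR=-2019987165/16777216
(2,3): OLD=11440806091/134217728 → NEW=0, ERR=11440806091/134217728
(2,4): OLD=179002756539/1073741824 → NEW=255, ERR=-94801408581/1073741824
(2,5): OLD=3419589006057/34359738368 → NEW=0, ERR=3419589006057/34359738368
(2,6): OLD=135900638649839/549755813888 → NEW=255, ERR=-4287093891601/549755813888
(3,0): OLD=1178215107/16777216 → NEW=0, ERR=1178215107/16777216
(3,1): OLD=15938037639/134217728 → NEW=0, ERR=15938037639/134217728
Target (3,1): original=69, with diffused error = 15938037639/134217728

Answer: 15938037639/134217728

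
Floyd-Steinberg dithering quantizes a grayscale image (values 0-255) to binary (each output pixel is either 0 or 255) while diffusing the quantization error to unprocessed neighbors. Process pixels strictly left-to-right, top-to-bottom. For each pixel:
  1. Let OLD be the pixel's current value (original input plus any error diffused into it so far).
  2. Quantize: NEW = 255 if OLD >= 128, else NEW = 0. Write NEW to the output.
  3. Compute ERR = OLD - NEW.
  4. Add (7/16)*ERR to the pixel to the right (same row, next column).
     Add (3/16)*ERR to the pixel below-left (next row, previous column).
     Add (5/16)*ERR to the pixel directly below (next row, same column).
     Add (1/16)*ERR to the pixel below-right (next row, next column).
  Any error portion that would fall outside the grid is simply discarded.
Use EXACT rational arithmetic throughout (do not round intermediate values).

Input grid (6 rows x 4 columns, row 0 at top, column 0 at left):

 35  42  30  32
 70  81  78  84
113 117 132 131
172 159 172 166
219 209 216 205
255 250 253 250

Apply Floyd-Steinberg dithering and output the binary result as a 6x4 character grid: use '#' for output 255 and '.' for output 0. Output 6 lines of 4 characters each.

Answer: ....
.#.#
.#.#
#.#.
####
####

Derivation:
(0,0): OLD=35 → NEW=0, ERR=35
(0,1): OLD=917/16 → NEW=0, ERR=917/16
(0,2): OLD=14099/256 → NEW=0, ERR=14099/256
(0,3): OLD=229765/4096 → NEW=0, ERR=229765/4096
(1,0): OLD=23471/256 → NEW=0, ERR=23471/256
(1,1): OLD=310345/2048 → NEW=255, ERR=-211895/2048
(1,2): OLD=4197245/65536 → NEW=0, ERR=4197245/65536
(1,3): OLD=139451643/1048576 → NEW=255, ERR=-127935237/1048576
(2,0): OLD=4005939/32768 → NEW=0, ERR=4005939/32768
(2,1): OLD=163463649/1048576 → NEW=255, ERR=-103923231/1048576
(2,2): OLD=166326693/2097152 → NEW=0, ERR=166326693/2097152
(2,3): OLD=4414876913/33554432 → NEW=255, ERR=-4141503247/33554432
(3,0): OLD=3214861699/16777216 → NEW=255, ERR=-1063328381/16777216
(3,1): OLD=32966961757/268435456 → NEW=0, ERR=32966961757/268435456
(3,2): OLD=949951765667/4294967296 → NEW=255, ERR=-145264894813/4294967296
(3,3): OLD=8080653863669/68719476736 → NEW=0, ERR=8080653863669/68719476736
(4,0): OLD=954432452615/4294967296 → NEW=255, ERR=-140784207865/4294967296
(4,1): OLD=7653115686677/34359738368 → NEW=255, ERR=-1108617597163/34359738368
(4,2): OLD=243034177455093/1099511627776 → NEW=255, ERR=-37341287627787/1099511627776
(4,3): OLD=3954273621732163/17592186044416 → NEW=255, ERR=-531733819593917/17592186044416
(5,0): OLD=131230511435351/549755813888 → NEW=255, ERR=-8957221106089/549755813888
(5,1): OLD=3947201979975873/17592186044416 → NEW=255, ERR=-538805461350207/17592186044416
(5,2): OLD=1946606693737261/8796093022208 → NEW=255, ERR=-296397026925779/8796093022208
(5,3): OLD=62963056100688917/281474976710656 → NEW=255, ERR=-8813062960528363/281474976710656
Row 0: ....
Row 1: .#.#
Row 2: .#.#
Row 3: #.#.
Row 4: ####
Row 5: ####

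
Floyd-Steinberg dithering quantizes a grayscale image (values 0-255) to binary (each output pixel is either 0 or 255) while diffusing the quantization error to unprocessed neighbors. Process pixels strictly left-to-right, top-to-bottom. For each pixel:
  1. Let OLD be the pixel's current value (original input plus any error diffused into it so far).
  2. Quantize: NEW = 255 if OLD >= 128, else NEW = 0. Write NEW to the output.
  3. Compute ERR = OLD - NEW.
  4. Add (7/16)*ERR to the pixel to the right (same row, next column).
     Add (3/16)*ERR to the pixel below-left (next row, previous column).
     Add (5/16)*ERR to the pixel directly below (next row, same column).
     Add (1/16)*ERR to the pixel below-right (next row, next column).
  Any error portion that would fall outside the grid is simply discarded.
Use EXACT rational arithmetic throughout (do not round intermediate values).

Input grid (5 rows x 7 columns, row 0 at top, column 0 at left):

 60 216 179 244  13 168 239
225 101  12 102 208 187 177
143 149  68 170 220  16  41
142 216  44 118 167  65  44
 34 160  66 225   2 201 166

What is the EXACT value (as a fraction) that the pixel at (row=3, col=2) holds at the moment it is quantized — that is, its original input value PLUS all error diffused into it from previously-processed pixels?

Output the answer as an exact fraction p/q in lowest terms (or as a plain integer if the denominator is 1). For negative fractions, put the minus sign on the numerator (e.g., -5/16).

Answer: 6054685293/268435456

Derivation:
(0,0): OLD=60 → NEW=0, ERR=60
(0,1): OLD=969/4 → NEW=255, ERR=-51/4
(0,2): OLD=11099/64 → NEW=255, ERR=-5221/64
(0,3): OLD=213309/1024 → NEW=255, ERR=-47811/1024
(0,4): OLD=-121685/16384 → NEW=0, ERR=-121685/16384
(0,5): OLD=43188397/262144 → NEW=255, ERR=-23658323/262144
(0,6): OLD=836830395/4194304 → NEW=255, ERR=-232717125/4194304
(1,0): OLD=15447/64 → NEW=255, ERR=-873/64
(1,1): OLD=40705/512 → NEW=0, ERR=40705/512
(1,2): OLD=192309/16384 → NEW=0, ERR=192309/16384
(1,3): OLD=5639585/65536 → NEW=0, ERR=5639585/65536
(1,4): OLD=937374227/4194304 → NEW=255, ERR=-132173293/4194304
(1,5): OLD=4501087971/33554432 → NEW=255, ERR=-4055292189/33554432
(1,6): OLD=54302155757/536870912 → NEW=0, ERR=54302155757/536870912
(2,0): OLD=1258651/8192 → NEW=255, ERR=-830309/8192
(2,1): OLD=34301369/262144 → NEW=255, ERR=-32545351/262144
(2,2): OLD=161295915/4194304 → NEW=0, ERR=161295915/4194304
(2,3): OLD=6997478355/33554432 → NEW=255, ERR=-1558901805/33554432
(2,4): OLD=46316973619/268435456 → NEW=255, ERR=-22134067661/268435456
(2,5): OLD=-350873083135/8589934592 → NEW=0, ERR=-350873083135/8589934592
(2,6): OLD=6484903170583/137438953472 → NEW=0, ERR=6484903170583/137438953472
(3,0): OLD=365105675/4194304 → NEW=0, ERR=365105675/4194304
(3,1): OLD=7253197903/33554432 → NEW=255, ERR=-1303182257/33554432
(3,2): OLD=6054685293/268435456 → NEW=0, ERR=6054685293/268435456
Target (3,2): original=44, with diffused error = 6054685293/268435456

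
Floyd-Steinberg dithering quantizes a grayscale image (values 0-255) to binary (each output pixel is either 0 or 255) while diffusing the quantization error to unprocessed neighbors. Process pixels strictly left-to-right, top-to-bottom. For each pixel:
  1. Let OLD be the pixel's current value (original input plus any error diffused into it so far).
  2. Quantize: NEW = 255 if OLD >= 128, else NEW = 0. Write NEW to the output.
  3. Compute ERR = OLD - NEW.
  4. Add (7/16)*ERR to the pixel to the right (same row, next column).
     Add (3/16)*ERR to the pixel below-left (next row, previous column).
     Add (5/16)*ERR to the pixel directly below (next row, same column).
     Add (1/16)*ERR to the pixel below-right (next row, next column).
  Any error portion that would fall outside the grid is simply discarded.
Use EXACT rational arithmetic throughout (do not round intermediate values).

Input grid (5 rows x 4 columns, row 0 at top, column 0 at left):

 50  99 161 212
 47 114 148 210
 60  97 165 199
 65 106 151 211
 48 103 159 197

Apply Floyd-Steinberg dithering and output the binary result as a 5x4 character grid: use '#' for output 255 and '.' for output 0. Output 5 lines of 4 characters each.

Answer: ..##
.#.#
.###
...#
.###

Derivation:
(0,0): OLD=50 → NEW=0, ERR=50
(0,1): OLD=967/8 → NEW=0, ERR=967/8
(0,2): OLD=27377/128 → NEW=255, ERR=-5263/128
(0,3): OLD=397335/2048 → NEW=255, ERR=-124905/2048
(1,0): OLD=10917/128 → NEW=0, ERR=10917/128
(1,1): OLD=188931/1024 → NEW=255, ERR=-72189/1024
(1,2): OLD=3290815/32768 → NEW=0, ERR=3290815/32768
(1,3): OLD=121796457/524288 → NEW=255, ERR=-11896983/524288
(2,0): OLD=1203153/16384 → NEW=0, ERR=1203153/16384
(2,1): OLD=68817035/524288 → NEW=255, ERR=-64876405/524288
(2,2): OLD=140074871/1048576 → NEW=255, ERR=-127312009/1048576
(2,3): OLD=2433818171/16777216 → NEW=255, ERR=-1844371909/16777216
(3,0): OLD=543134785/8388608 → NEW=0, ERR=543134785/8388608
(3,1): OLD=10399436383/134217728 → NEW=0, ERR=10399436383/134217728
(3,2): OLD=254713114273/2147483648 → NEW=0, ERR=254713114273/2147483648
(3,3): OLD=7591763579367/34359738368 → NEW=255, ERR=-1169969704473/34359738368
(4,0): OLD=177728307053/2147483648 → NEW=0, ERR=177728307053/2147483648
(4,1): OLD=3259143979847/17179869184 → NEW=255, ERR=-1121722662073/17179869184
(4,2): OLD=91236452881639/549755813888 → NEW=255, ERR=-48951279659801/549755813888
(4,3): OLD=1361780348652417/8796093022208 → NEW=255, ERR=-881223372010623/8796093022208
Row 0: ..##
Row 1: .#.#
Row 2: .###
Row 3: ...#
Row 4: .###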